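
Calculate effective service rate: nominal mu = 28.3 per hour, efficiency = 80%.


Effective rate = mu * efficiency = 28.3 * 0.8 = 22.64 per hour

22.64 per hour


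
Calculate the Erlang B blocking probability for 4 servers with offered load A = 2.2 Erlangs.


B(N,A) = (A^N/N!) / sum(A^k/k!, k=0..N) with N=4, A=2.2 = 0.1166

0.1166


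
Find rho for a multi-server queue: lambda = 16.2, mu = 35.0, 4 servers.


rho = lambda / (c * mu) = 16.2 / (4 * 35.0) = 0.1157

0.1157


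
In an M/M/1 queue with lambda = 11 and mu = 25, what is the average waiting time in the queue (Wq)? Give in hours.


rho = 11/25; Wq = rho/(mu - lambda) = 0.0314 hours

0.0314 hours


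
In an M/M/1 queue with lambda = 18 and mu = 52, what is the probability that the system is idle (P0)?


P0 = 1 - rho = 1 - 18/52 = 0.6538

0.6538


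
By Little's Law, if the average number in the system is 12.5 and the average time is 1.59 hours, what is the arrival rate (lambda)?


lambda = L / W = 12.5 / 1.59 = 7.86 per hour

7.86 per hour


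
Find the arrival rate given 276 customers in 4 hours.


lambda = total arrivals / time = 276 / 4 = 69.0 per hour

69.0 per hour


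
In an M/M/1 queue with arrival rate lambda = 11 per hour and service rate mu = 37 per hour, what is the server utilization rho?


rho = lambda/mu = 11/37 = 0.2973

0.2973


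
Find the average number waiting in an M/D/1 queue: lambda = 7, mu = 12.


M/D/1: Lq = rho^2 / (2*(1-rho)) where rho = 7/12; Lq = 0.41

0.41


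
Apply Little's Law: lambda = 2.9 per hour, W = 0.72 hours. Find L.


L = lambda * W = 2.9 * 0.72 = 2.09

2.09


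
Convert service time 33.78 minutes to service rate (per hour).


mu = 60 / avg_service_time = 60 / 33.78 = 1.78 per hour

1.78 per hour


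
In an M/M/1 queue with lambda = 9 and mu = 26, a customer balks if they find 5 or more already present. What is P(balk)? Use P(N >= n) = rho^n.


P(N >= 5) = rho^5 = (9/26)^5 = 0.005

0.005


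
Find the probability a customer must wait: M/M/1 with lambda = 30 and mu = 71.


P(wait) = rho = lambda/mu = 30/71 = 0.4225

0.4225


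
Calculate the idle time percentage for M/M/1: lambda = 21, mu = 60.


Idle fraction = (1 - rho) * 100 = (1 - 21/60) * 100 = 65.0%

65.0%


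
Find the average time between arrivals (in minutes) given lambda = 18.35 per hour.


Mean interarrival time = 60/lambda = 60/18.35 = 3.27 minutes

3.27 minutes


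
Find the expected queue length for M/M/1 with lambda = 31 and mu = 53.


rho = 31/53; Lq = rho^2/(1-rho) = 0.82

0.82


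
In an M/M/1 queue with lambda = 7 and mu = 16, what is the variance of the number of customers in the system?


rho = 7/16; Var(N) = rho/(1-rho)^2 = 1.38

1.38


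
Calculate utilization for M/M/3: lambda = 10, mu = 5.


rho = lambda/(c*mu) = 10/(3*5) = 0.6667

0.6667


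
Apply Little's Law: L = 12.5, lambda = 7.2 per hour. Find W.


W = L / lambda = 12.5 / 7.2 = 1.7361 hours

1.7361 hours


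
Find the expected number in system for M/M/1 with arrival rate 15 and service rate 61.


rho = 15/61; L = rho/(1-rho) = 0.33

0.33


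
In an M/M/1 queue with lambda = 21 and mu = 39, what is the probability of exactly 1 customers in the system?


rho = 21/39; P(n) = (1-rho)*rho^n = (1-21/39)*(21/39)^1 = 0.2485

0.2485


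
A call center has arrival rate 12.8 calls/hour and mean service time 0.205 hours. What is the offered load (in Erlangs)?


Offered load a = lambda * E[S] = 12.8 * 0.205 = 2.62 Erlangs

2.62 Erlangs


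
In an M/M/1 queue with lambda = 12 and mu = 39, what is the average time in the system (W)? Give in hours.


W = 1/(mu - lambda) = 1/(39 - 12) = 0.037 hours

0.037 hours


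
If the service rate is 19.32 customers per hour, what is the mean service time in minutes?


Mean service time = 60/mu = 60/19.32 = 3.11 minutes

3.11 minutes


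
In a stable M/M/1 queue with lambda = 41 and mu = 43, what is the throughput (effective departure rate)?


For a stable queue (lambda < mu), throughput = lambda = 41 per hour

41 per hour


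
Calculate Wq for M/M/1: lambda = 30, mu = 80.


rho = 30/80; Wq = rho/(mu - lambda) = 0.0075 hours

0.0075 hours


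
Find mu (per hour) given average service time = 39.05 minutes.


mu = 60 / avg_service_time = 60 / 39.05 = 1.54 per hour

1.54 per hour


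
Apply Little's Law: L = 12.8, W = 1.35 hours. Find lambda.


lambda = L / W = 12.8 / 1.35 = 9.48 per hour

9.48 per hour


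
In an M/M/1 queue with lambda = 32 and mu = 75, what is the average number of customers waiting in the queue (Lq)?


rho = 32/75; Lq = rho^2/(1-rho) = 0.32

0.32


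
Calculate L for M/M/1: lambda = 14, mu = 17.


rho = 14/17; L = rho/(1-rho) = 4.67

4.67


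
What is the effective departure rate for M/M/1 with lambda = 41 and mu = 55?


For a stable queue (lambda < mu), throughput = lambda = 41 per hour

41 per hour


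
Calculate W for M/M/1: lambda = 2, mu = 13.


W = 1/(mu - lambda) = 1/(13 - 2) = 0.0909 hours

0.0909 hours


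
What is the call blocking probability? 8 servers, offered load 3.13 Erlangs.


B(N,A) = (A^N/N!) / sum(A^k/k!, k=0..N) with N=8, A=3.13 = 0.01

0.01


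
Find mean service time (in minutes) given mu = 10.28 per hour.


Mean service time = 60/mu = 60/10.28 = 5.84 minutes

5.84 minutes


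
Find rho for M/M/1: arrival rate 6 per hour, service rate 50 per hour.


rho = lambda/mu = 6/50 = 0.12

0.12


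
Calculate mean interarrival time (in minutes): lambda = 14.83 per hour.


Mean interarrival time = 60/lambda = 60/14.83 = 4.05 minutes

4.05 minutes


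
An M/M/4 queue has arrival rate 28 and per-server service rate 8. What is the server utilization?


rho = lambda/(c*mu) = 28/(4*8) = 0.875

0.875


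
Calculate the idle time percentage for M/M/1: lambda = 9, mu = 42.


Idle fraction = (1 - rho) * 100 = (1 - 9/42) * 100 = 78.6%

78.6%


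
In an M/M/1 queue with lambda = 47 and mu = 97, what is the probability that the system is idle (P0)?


P0 = 1 - rho = 1 - 47/97 = 0.5155

0.5155


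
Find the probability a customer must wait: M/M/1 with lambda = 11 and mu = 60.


P(wait) = rho = lambda/mu = 11/60 = 0.1833

0.1833


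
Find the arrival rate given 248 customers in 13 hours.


lambda = total arrivals / time = 248 / 13 = 19.08 per hour

19.08 per hour


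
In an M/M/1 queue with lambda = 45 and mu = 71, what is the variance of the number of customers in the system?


rho = 45/71; Var(N) = rho/(1-rho)^2 = 4.73

4.73


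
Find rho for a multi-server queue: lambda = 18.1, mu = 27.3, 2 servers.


rho = lambda / (c * mu) = 18.1 / (2 * 27.3) = 0.3315

0.3315


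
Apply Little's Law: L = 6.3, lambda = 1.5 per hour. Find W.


W = L / lambda = 6.3 / 1.5 = 4.2 hours

4.2 hours


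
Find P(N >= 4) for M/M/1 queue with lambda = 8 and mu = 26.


P(N >= 4) = rho^4 = (8/26)^4 = 0.009

0.009


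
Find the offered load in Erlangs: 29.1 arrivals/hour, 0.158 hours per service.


Offered load a = lambda * E[S] = 29.1 * 0.158 = 4.6 Erlangs

4.6 Erlangs


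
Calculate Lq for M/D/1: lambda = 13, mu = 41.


M/D/1: Lq = rho^2 / (2*(1-rho)) where rho = 13/41; Lq = 0.07

0.07


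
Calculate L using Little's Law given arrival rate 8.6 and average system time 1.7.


L = lambda * W = 8.6 * 1.7 = 14.62

14.62


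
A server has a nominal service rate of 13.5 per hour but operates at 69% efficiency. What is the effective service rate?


Effective rate = mu * efficiency = 13.5 * 0.69 = 9.32 per hour

9.32 per hour


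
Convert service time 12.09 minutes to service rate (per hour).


mu = 60 / avg_service_time = 60 / 12.09 = 4.96 per hour

4.96 per hour


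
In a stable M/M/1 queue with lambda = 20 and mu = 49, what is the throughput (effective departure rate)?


For a stable queue (lambda < mu), throughput = lambda = 20 per hour

20 per hour


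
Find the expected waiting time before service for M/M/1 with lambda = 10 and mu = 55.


rho = 10/55; Wq = rho/(mu - lambda) = 0.004 hours

0.004 hours


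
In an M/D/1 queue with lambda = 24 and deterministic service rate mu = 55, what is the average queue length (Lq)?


M/D/1: Lq = rho^2 / (2*(1-rho)) where rho = 24/55; Lq = 0.17

0.17


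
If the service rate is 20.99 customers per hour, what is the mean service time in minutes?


Mean service time = 60/mu = 60/20.99 = 2.86 minutes

2.86 minutes


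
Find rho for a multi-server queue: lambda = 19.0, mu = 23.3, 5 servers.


rho = lambda / (c * mu) = 19.0 / (5 * 23.3) = 0.1631

0.1631


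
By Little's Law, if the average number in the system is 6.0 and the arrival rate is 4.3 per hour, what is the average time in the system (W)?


W = L / lambda = 6.0 / 4.3 = 1.3953 hours

1.3953 hours


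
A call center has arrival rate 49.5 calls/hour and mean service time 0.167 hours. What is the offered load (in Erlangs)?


Offered load a = lambda * E[S] = 49.5 * 0.167 = 8.27 Erlangs

8.27 Erlangs


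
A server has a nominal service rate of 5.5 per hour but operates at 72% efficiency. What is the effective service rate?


Effective rate = mu * efficiency = 5.5 * 0.72 = 3.96 per hour

3.96 per hour


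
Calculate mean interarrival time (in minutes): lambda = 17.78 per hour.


Mean interarrival time = 60/lambda = 60/17.78 = 3.37 minutes

3.37 minutes


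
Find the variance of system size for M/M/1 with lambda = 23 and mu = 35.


rho = 23/35; Var(N) = rho/(1-rho)^2 = 5.59

5.59


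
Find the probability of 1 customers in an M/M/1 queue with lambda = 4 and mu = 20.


rho = 4/20; P(n) = (1-rho)*rho^n = (1-4/20)*(4/20)^1 = 0.16

0.16


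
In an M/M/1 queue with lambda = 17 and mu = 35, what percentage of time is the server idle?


Idle fraction = (1 - rho) * 100 = (1 - 17/35) * 100 = 51.4%

51.4%


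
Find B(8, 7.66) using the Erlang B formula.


B(N,A) = (A^N/N!) / sum(A^k/k!, k=0..N) with N=8, A=7.66 = 0.2165

0.2165


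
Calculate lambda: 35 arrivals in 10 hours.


lambda = total arrivals / time = 35 / 10 = 3.5 per hour

3.5 per hour


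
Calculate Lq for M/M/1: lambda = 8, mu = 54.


rho = 8/54; Lq = rho^2/(1-rho) = 0.03

0.03


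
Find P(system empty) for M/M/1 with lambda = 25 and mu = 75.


P0 = 1 - rho = 1 - 25/75 = 0.6667

0.6667


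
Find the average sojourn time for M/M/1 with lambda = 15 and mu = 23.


W = 1/(mu - lambda) = 1/(23 - 15) = 0.125 hours

0.125 hours


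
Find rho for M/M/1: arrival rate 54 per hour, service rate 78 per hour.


rho = lambda/mu = 54/78 = 0.6923

0.6923


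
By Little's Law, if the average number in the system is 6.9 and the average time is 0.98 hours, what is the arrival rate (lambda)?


lambda = L / W = 6.9 / 0.98 = 7.04 per hour

7.04 per hour


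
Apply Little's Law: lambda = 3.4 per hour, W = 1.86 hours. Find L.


L = lambda * W = 3.4 * 1.86 = 6.32

6.32


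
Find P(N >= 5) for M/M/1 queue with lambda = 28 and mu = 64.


P(N >= 5) = rho^5 = (28/64)^5 = 0.016

0.016


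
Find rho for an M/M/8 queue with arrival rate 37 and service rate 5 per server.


rho = lambda/(c*mu) = 37/(8*5) = 0.925

0.925


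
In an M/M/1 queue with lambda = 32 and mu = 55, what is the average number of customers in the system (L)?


rho = 32/55; L = rho/(1-rho) = 1.39

1.39


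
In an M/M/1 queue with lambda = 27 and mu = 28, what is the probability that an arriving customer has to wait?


P(wait) = rho = lambda/mu = 27/28 = 0.9643

0.9643


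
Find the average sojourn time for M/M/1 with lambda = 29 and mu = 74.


W = 1/(mu - lambda) = 1/(74 - 29) = 0.0222 hours

0.0222 hours


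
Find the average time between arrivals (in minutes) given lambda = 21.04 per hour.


Mean interarrival time = 60/lambda = 60/21.04 = 2.85 minutes

2.85 minutes


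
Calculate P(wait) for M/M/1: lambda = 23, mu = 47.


P(wait) = rho = lambda/mu = 23/47 = 0.4894

0.4894


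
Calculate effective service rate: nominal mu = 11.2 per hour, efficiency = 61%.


Effective rate = mu * efficiency = 11.2 * 0.61 = 6.83 per hour

6.83 per hour


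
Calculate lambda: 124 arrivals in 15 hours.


lambda = total arrivals / time = 124 / 15 = 8.27 per hour

8.27 per hour


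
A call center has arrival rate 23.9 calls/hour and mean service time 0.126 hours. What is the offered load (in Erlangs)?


Offered load a = lambda * E[S] = 23.9 * 0.126 = 3.01 Erlangs

3.01 Erlangs


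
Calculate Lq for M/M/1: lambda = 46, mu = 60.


rho = 46/60; Lq = rho^2/(1-rho) = 2.52

2.52


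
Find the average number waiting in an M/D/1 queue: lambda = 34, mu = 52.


M/D/1: Lq = rho^2 / (2*(1-rho)) where rho = 34/52; Lq = 0.62

0.62


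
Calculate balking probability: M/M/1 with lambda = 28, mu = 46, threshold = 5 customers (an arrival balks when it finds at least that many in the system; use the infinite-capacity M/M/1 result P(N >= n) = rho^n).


P(N >= 5) = rho^5 = (28/46)^5 = 0.0836

0.0836


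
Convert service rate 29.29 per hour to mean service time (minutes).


Mean service time = 60/mu = 60/29.29 = 2.05 minutes

2.05 minutes


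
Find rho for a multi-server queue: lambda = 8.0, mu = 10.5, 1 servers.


rho = lambda / (c * mu) = 8.0 / (1 * 10.5) = 0.7619

0.7619


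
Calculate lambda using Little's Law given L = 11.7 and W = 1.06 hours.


lambda = L / W = 11.7 / 1.06 = 11.04 per hour

11.04 per hour


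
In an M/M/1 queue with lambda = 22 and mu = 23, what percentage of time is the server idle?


Idle fraction = (1 - rho) * 100 = (1 - 22/23) * 100 = 4.3%

4.3%


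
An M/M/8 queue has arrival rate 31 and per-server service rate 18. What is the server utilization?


rho = lambda/(c*mu) = 31/(8*18) = 0.2153

0.2153


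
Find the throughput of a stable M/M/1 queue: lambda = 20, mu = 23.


For a stable queue (lambda < mu), throughput = lambda = 20 per hour

20 per hour


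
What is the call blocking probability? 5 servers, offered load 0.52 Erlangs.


B(N,A) = (A^N/N!) / sum(A^k/k!, k=0..N) with N=5, A=0.52 = 0.0002

0.0002


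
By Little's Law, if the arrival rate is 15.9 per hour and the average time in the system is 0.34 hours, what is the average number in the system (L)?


L = lambda * W = 15.9 * 0.34 = 5.41

5.41


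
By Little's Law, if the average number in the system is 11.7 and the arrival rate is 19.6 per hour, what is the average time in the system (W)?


W = L / lambda = 11.7 / 19.6 = 0.5969 hours

0.5969 hours


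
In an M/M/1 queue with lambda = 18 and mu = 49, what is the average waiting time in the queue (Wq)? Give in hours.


rho = 18/49; Wq = rho/(mu - lambda) = 0.0118 hours

0.0118 hours


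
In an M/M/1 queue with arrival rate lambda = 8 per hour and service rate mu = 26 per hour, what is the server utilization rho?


rho = lambda/mu = 8/26 = 0.3077

0.3077


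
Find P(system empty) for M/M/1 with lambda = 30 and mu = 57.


P0 = 1 - rho = 1 - 30/57 = 0.4737

0.4737


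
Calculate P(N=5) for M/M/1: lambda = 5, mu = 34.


rho = 5/34; P(n) = (1-rho)*rho^n = (1-5/34)*(5/34)^5 = 0.0001

0.0001


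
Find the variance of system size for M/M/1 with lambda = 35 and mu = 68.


rho = 35/68; Var(N) = rho/(1-rho)^2 = 2.19

2.19


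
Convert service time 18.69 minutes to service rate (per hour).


mu = 60 / avg_service_time = 60 / 18.69 = 3.21 per hour

3.21 per hour


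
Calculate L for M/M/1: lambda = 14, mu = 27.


rho = 14/27; L = rho/(1-rho) = 1.08

1.08


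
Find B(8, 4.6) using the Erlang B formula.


B(N,A) = (A^N/N!) / sum(A^k/k!, k=0..N) with N=8, A=4.6 = 0.0523

0.0523


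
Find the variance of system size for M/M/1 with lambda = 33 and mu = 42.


rho = 33/42; Var(N) = rho/(1-rho)^2 = 17.11

17.11


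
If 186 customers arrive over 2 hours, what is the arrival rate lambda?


lambda = total arrivals / time = 186 / 2 = 93.0 per hour

93.0 per hour


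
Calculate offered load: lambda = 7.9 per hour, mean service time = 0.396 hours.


Offered load a = lambda * E[S] = 7.9 * 0.396 = 3.13 Erlangs

3.13 Erlangs


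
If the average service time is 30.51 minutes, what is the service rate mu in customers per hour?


mu = 60 / avg_service_time = 60 / 30.51 = 1.97 per hour

1.97 per hour


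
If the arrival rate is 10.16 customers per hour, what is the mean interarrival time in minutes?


Mean interarrival time = 60/lambda = 60/10.16 = 5.91 minutes

5.91 minutes


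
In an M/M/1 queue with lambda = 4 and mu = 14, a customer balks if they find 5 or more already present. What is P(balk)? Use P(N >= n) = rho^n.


P(N >= 5) = rho^5 = (4/14)^5 = 0.0019

0.0019


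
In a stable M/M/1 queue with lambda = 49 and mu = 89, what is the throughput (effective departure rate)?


For a stable queue (lambda < mu), throughput = lambda = 49 per hour

49 per hour


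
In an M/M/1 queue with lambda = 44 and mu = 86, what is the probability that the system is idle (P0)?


P0 = 1 - rho = 1 - 44/86 = 0.4884

0.4884


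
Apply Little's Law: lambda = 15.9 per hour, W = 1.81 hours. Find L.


L = lambda * W = 15.9 * 1.81 = 28.78

28.78


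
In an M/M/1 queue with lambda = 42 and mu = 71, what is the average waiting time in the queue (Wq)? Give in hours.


rho = 42/71; Wq = rho/(mu - lambda) = 0.0204 hours

0.0204 hours


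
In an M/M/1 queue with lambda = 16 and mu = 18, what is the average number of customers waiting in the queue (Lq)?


rho = 16/18; Lq = rho^2/(1-rho) = 7.11

7.11


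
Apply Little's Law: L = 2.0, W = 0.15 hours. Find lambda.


lambda = L / W = 2.0 / 0.15 = 13.33 per hour

13.33 per hour


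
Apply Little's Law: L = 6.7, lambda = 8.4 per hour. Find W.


W = L / lambda = 6.7 / 8.4 = 0.7976 hours

0.7976 hours


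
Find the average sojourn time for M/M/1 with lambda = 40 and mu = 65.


W = 1/(mu - lambda) = 1/(65 - 40) = 0.04 hours

0.04 hours


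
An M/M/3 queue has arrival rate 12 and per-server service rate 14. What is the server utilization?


rho = lambda/(c*mu) = 12/(3*14) = 0.2857

0.2857


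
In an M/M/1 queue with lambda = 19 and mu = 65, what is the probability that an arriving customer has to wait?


P(wait) = rho = lambda/mu = 19/65 = 0.2923

0.2923


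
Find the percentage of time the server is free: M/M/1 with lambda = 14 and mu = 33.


Idle fraction = (1 - rho) * 100 = (1 - 14/33) * 100 = 57.6%

57.6%


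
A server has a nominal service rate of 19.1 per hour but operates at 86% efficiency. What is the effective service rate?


Effective rate = mu * efficiency = 19.1 * 0.86 = 16.43 per hour

16.43 per hour


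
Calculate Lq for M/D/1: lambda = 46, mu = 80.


M/D/1: Lq = rho^2 / (2*(1-rho)) where rho = 46/80; Lq = 0.39

0.39


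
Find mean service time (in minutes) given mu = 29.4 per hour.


Mean service time = 60/mu = 60/29.4 = 2.04 minutes

2.04 minutes


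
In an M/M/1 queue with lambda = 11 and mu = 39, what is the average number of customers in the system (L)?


rho = 11/39; L = rho/(1-rho) = 0.39

0.39


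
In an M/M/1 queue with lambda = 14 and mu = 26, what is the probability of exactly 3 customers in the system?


rho = 14/26; P(n) = (1-rho)*rho^n = (1-14/26)*(14/26)^3 = 0.0721

0.0721


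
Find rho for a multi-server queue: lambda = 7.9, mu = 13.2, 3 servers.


rho = lambda / (c * mu) = 7.9 / (3 * 13.2) = 0.1995

0.1995


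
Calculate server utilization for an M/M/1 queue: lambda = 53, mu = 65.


rho = lambda/mu = 53/65 = 0.8154

0.8154


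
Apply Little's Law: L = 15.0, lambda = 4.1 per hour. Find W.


W = L / lambda = 15.0 / 4.1 = 3.6585 hours

3.6585 hours


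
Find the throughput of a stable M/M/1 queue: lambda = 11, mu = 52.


For a stable queue (lambda < mu), throughput = lambda = 11 per hour

11 per hour


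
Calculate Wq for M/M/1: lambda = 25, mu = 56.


rho = 25/56; Wq = rho/(mu - lambda) = 0.0144 hours

0.0144 hours


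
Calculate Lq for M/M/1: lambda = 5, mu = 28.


rho = 5/28; Lq = rho^2/(1-rho) = 0.04

0.04


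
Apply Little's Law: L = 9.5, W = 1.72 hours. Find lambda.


lambda = L / W = 9.5 / 1.72 = 5.52 per hour

5.52 per hour


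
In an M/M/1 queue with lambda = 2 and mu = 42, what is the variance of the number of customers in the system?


rho = 2/42; Var(N) = rho/(1-rho)^2 = 0.05

0.05


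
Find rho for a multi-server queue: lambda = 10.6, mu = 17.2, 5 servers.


rho = lambda / (c * mu) = 10.6 / (5 * 17.2) = 0.1233

0.1233


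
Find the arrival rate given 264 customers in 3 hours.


lambda = total arrivals / time = 264 / 3 = 88.0 per hour

88.0 per hour


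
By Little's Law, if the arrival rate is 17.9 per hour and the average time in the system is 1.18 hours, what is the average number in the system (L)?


L = lambda * W = 17.9 * 1.18 = 21.12

21.12


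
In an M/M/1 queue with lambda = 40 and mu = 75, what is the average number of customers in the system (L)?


rho = 40/75; L = rho/(1-rho) = 1.14

1.14


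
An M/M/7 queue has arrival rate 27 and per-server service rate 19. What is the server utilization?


rho = lambda/(c*mu) = 27/(7*19) = 0.203

0.203


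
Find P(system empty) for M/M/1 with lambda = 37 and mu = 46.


P0 = 1 - rho = 1 - 37/46 = 0.1957

0.1957


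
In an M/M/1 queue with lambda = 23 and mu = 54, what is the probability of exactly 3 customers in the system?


rho = 23/54; P(n) = (1-rho)*rho^n = (1-23/54)*(23/54)^3 = 0.0444

0.0444


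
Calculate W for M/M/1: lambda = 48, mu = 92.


W = 1/(mu - lambda) = 1/(92 - 48) = 0.0227 hours

0.0227 hours


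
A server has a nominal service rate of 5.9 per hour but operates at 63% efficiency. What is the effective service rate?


Effective rate = mu * efficiency = 5.9 * 0.63 = 3.72 per hour

3.72 per hour


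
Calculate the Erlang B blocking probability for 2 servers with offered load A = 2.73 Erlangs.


B(N,A) = (A^N/N!) / sum(A^k/k!, k=0..N) with N=2, A=2.73 = 0.4998

0.4998


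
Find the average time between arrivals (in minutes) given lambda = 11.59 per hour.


Mean interarrival time = 60/lambda = 60/11.59 = 5.18 minutes

5.18 minutes


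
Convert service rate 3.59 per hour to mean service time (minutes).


Mean service time = 60/mu = 60/3.59 = 16.71 minutes

16.71 minutes


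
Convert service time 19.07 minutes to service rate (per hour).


mu = 60 / avg_service_time = 60 / 19.07 = 3.15 per hour

3.15 per hour


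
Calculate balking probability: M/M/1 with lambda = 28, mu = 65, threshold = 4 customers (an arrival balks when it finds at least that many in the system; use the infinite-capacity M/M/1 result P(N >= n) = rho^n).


P(N >= 4) = rho^4 = (28/65)^4 = 0.0344

0.0344


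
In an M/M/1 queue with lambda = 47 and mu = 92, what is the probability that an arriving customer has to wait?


P(wait) = rho = lambda/mu = 47/92 = 0.5109

0.5109


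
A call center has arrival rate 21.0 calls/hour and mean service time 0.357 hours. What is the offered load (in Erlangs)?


Offered load a = lambda * E[S] = 21.0 * 0.357 = 7.5 Erlangs

7.5 Erlangs


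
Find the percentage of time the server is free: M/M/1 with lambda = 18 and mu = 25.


Idle fraction = (1 - rho) * 100 = (1 - 18/25) * 100 = 28.0%

28.0%


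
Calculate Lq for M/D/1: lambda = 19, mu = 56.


M/D/1: Lq = rho^2 / (2*(1-rho)) where rho = 19/56; Lq = 0.09

0.09


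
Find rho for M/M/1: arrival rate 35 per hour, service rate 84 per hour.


rho = lambda/mu = 35/84 = 0.4167

0.4167


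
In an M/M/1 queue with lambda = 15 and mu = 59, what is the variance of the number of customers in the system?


rho = 15/59; Var(N) = rho/(1-rho)^2 = 0.46

0.46


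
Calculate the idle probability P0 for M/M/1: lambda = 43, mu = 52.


P0 = 1 - rho = 1 - 43/52 = 0.1731

0.1731


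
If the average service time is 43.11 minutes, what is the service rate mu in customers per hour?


mu = 60 / avg_service_time = 60 / 43.11 = 1.39 per hour

1.39 per hour


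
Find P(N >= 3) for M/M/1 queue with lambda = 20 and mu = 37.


P(N >= 3) = rho^3 = (20/37)^3 = 0.1579

0.1579


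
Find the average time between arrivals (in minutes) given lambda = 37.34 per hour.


Mean interarrival time = 60/lambda = 60/37.34 = 1.61 minutes

1.61 minutes


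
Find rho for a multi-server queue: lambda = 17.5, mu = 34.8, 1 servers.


rho = lambda / (c * mu) = 17.5 / (1 * 34.8) = 0.5029

0.5029


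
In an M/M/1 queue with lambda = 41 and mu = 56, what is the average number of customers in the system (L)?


rho = 41/56; L = rho/(1-rho) = 2.73

2.73


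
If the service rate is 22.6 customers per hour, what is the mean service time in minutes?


Mean service time = 60/mu = 60/22.6 = 2.65 minutes

2.65 minutes


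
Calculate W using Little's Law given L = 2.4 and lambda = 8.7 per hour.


W = L / lambda = 2.4 / 8.7 = 0.2759 hours

0.2759 hours


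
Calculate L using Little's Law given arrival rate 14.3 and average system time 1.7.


L = lambda * W = 14.3 * 1.7 = 24.31

24.31


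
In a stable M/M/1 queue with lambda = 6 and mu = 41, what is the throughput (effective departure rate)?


For a stable queue (lambda < mu), throughput = lambda = 6 per hour

6 per hour


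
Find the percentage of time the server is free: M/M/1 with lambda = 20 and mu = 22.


Idle fraction = (1 - rho) * 100 = (1 - 20/22) * 100 = 9.1%

9.1%


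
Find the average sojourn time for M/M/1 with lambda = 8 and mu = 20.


W = 1/(mu - lambda) = 1/(20 - 8) = 0.0833 hours

0.0833 hours


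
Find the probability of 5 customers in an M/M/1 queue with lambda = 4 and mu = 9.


rho = 4/9; P(n) = (1-rho)*rho^n = (1-4/9)*(4/9)^5 = 0.0096

0.0096


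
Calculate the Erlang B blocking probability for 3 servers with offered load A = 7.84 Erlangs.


B(N,A) = (A^N/N!) / sum(A^k/k!, k=0..N) with N=3, A=7.84 = 0.6699

0.6699


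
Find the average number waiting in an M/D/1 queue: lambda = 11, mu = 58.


M/D/1: Lq = rho^2 / (2*(1-rho)) where rho = 11/58; Lq = 0.02

0.02


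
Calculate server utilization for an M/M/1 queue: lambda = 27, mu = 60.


rho = lambda/mu = 27/60 = 0.45

0.45


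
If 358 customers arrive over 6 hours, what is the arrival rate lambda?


lambda = total arrivals / time = 358 / 6 = 59.67 per hour

59.67 per hour


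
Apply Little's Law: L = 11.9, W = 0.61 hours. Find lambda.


lambda = L / W = 11.9 / 0.61 = 19.51 per hour

19.51 per hour


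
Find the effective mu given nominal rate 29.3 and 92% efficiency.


Effective rate = mu * efficiency = 29.3 * 0.92 = 26.96 per hour

26.96 per hour


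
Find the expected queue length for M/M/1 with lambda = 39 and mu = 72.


rho = 39/72; Lq = rho^2/(1-rho) = 0.64

0.64


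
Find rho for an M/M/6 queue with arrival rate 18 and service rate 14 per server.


rho = lambda/(c*mu) = 18/(6*14) = 0.2143

0.2143


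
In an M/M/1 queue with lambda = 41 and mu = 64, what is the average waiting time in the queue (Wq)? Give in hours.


rho = 41/64; Wq = rho/(mu - lambda) = 0.0279 hours

0.0279 hours


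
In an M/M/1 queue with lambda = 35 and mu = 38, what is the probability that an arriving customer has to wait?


P(wait) = rho = lambda/mu = 35/38 = 0.9211

0.9211


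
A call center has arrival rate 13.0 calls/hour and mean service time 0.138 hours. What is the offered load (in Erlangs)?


Offered load a = lambda * E[S] = 13.0 * 0.138 = 1.79 Erlangs

1.79 Erlangs


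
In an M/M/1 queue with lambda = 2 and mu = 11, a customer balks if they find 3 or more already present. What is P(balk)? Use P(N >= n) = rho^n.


P(N >= 3) = rho^3 = (2/11)^3 = 0.006

0.006


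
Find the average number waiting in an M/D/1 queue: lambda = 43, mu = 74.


M/D/1: Lq = rho^2 / (2*(1-rho)) where rho = 43/74; Lq = 0.4

0.4


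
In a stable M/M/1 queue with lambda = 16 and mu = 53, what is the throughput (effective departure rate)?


For a stable queue (lambda < mu), throughput = lambda = 16 per hour

16 per hour


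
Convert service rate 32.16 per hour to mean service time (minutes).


Mean service time = 60/mu = 60/32.16 = 1.87 minutes

1.87 minutes


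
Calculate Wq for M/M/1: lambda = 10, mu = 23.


rho = 10/23; Wq = rho/(mu - lambda) = 0.0334 hours

0.0334 hours


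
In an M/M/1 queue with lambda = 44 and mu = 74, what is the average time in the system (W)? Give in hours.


W = 1/(mu - lambda) = 1/(74 - 44) = 0.0333 hours

0.0333 hours


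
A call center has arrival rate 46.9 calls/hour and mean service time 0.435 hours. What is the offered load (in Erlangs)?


Offered load a = lambda * E[S] = 46.9 * 0.435 = 20.4 Erlangs

20.4 Erlangs


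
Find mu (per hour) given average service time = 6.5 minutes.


mu = 60 / avg_service_time = 60 / 6.5 = 9.23 per hour

9.23 per hour


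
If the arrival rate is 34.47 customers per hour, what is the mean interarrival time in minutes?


Mean interarrival time = 60/lambda = 60/34.47 = 1.74 minutes

1.74 minutes


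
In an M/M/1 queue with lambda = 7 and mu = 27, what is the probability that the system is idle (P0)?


P0 = 1 - rho = 1 - 7/27 = 0.7407

0.7407


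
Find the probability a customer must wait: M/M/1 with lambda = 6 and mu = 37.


P(wait) = rho = lambda/mu = 6/37 = 0.1622

0.1622


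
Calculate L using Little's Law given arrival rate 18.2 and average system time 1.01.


L = lambda * W = 18.2 * 1.01 = 18.38

18.38


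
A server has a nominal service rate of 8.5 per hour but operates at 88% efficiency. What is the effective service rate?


Effective rate = mu * efficiency = 8.5 * 0.88 = 7.48 per hour

7.48 per hour


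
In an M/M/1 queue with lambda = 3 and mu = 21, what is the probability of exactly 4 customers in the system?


rho = 3/21; P(n) = (1-rho)*rho^n = (1-3/21)*(3/21)^4 = 0.0004

0.0004


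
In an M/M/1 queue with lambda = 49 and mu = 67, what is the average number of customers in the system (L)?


rho = 49/67; L = rho/(1-rho) = 2.72

2.72


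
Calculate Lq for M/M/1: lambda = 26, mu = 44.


rho = 26/44; Lq = rho^2/(1-rho) = 0.85

0.85


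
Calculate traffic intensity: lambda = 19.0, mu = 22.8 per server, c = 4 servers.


rho = lambda / (c * mu) = 19.0 / (4 * 22.8) = 0.2083

0.2083


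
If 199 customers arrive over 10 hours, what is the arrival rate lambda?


lambda = total arrivals / time = 199 / 10 = 19.9 per hour

19.9 per hour


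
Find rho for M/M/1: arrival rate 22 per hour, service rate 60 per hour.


rho = lambda/mu = 22/60 = 0.3667

0.3667


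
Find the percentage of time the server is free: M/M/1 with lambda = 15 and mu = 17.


Idle fraction = (1 - rho) * 100 = (1 - 15/17) * 100 = 11.8%

11.8%


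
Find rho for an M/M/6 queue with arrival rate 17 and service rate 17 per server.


rho = lambda/(c*mu) = 17/(6*17) = 0.1667

0.1667


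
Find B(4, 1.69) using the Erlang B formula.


B(N,A) = (A^N/N!) / sum(A^k/k!, k=0..N) with N=4, A=1.69 = 0.0646

0.0646


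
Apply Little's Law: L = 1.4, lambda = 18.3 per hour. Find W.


W = L / lambda = 1.4 / 18.3 = 0.0765 hours

0.0765 hours


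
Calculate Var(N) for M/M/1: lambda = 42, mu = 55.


rho = 42/55; Var(N) = rho/(1-rho)^2 = 13.67

13.67


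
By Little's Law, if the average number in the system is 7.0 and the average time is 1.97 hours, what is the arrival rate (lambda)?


lambda = L / W = 7.0 / 1.97 = 3.55 per hour

3.55 per hour


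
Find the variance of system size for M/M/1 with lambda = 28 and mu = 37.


rho = 28/37; Var(N) = rho/(1-rho)^2 = 12.79

12.79


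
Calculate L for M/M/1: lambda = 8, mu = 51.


rho = 8/51; L = rho/(1-rho) = 0.19

0.19


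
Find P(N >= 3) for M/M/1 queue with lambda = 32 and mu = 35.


P(N >= 3) = rho^3 = (32/35)^3 = 0.7643

0.7643


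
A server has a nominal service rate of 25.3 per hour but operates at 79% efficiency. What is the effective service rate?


Effective rate = mu * efficiency = 25.3 * 0.79 = 19.99 per hour

19.99 per hour


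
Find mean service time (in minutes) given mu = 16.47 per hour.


Mean service time = 60/mu = 60/16.47 = 3.64 minutes

3.64 minutes


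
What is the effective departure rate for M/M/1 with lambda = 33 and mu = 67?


For a stable queue (lambda < mu), throughput = lambda = 33 per hour

33 per hour


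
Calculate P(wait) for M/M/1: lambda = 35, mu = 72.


P(wait) = rho = lambda/mu = 35/72 = 0.4861

0.4861


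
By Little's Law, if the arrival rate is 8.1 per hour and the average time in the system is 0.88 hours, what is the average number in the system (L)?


L = lambda * W = 8.1 * 0.88 = 7.13

7.13


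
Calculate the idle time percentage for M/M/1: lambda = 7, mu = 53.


Idle fraction = (1 - rho) * 100 = (1 - 7/53) * 100 = 86.8%

86.8%


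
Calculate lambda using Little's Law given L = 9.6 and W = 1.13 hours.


lambda = L / W = 9.6 / 1.13 = 8.5 per hour

8.5 per hour


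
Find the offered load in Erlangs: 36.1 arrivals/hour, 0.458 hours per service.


Offered load a = lambda * E[S] = 36.1 * 0.458 = 16.53 Erlangs

16.53 Erlangs


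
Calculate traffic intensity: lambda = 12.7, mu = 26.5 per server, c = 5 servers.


rho = lambda / (c * mu) = 12.7 / (5 * 26.5) = 0.0958

0.0958


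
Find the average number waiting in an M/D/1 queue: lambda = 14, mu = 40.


M/D/1: Lq = rho^2 / (2*(1-rho)) where rho = 14/40; Lq = 0.09

0.09


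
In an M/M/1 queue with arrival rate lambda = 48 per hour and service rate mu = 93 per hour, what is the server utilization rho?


rho = lambda/mu = 48/93 = 0.5161

0.5161


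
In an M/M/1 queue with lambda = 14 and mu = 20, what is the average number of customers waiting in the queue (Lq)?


rho = 14/20; Lq = rho^2/(1-rho) = 1.63

1.63


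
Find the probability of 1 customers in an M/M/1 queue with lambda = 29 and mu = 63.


rho = 29/63; P(n) = (1-rho)*rho^n = (1-29/63)*(29/63)^1 = 0.2484

0.2484


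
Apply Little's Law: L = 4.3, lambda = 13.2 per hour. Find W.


W = L / lambda = 4.3 / 13.2 = 0.3258 hours

0.3258 hours


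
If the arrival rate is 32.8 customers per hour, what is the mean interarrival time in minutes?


Mean interarrival time = 60/lambda = 60/32.8 = 1.83 minutes

1.83 minutes


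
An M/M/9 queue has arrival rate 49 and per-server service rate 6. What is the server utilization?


rho = lambda/(c*mu) = 49/(9*6) = 0.9074

0.9074


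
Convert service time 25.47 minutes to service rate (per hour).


mu = 60 / avg_service_time = 60 / 25.47 = 2.36 per hour

2.36 per hour


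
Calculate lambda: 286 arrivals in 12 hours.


lambda = total arrivals / time = 286 / 12 = 23.83 per hour

23.83 per hour


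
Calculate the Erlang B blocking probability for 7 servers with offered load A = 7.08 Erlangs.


B(N,A) = (A^N/N!) / sum(A^k/k!, k=0..N) with N=7, A=7.08 = 0.2538

0.2538


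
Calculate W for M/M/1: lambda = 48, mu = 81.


W = 1/(mu - lambda) = 1/(81 - 48) = 0.0303 hours

0.0303 hours


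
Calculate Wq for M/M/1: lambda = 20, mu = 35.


rho = 20/35; Wq = rho/(mu - lambda) = 0.0381 hours

0.0381 hours


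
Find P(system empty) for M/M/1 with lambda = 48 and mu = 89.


P0 = 1 - rho = 1 - 48/89 = 0.4607

0.4607


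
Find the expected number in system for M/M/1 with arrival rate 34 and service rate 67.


rho = 34/67; L = rho/(1-rho) = 1.03

1.03


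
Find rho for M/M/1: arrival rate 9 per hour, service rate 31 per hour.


rho = lambda/mu = 9/31 = 0.2903

0.2903


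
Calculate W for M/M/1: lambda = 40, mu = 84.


W = 1/(mu - lambda) = 1/(84 - 40) = 0.0227 hours

0.0227 hours


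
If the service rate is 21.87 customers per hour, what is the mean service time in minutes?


Mean service time = 60/mu = 60/21.87 = 2.74 minutes

2.74 minutes


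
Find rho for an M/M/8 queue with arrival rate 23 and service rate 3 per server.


rho = lambda/(c*mu) = 23/(8*3) = 0.9583

0.9583


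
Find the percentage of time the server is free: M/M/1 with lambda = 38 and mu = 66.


Idle fraction = (1 - rho) * 100 = (1 - 38/66) * 100 = 42.4%

42.4%


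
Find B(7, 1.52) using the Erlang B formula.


B(N,A) = (A^N/N!) / sum(A^k/k!, k=0..N) with N=7, A=1.52 = 0.0008

0.0008


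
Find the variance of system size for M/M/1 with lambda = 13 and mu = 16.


rho = 13/16; Var(N) = rho/(1-rho)^2 = 23.11

23.11


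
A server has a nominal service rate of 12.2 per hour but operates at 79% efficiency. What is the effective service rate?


Effective rate = mu * efficiency = 12.2 * 0.79 = 9.64 per hour

9.64 per hour


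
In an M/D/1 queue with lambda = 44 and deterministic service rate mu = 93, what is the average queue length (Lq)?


M/D/1: Lq = rho^2 / (2*(1-rho)) where rho = 44/93; Lq = 0.21

0.21


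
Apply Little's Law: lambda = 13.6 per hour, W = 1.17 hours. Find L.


L = lambda * W = 13.6 * 1.17 = 15.91

15.91


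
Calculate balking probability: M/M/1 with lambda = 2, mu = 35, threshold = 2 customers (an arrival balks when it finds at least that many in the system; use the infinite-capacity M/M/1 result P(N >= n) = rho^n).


P(N >= 2) = rho^2 = (2/35)^2 = 0.0033

0.0033


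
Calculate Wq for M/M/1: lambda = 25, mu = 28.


rho = 25/28; Wq = rho/(mu - lambda) = 0.2976 hours

0.2976 hours


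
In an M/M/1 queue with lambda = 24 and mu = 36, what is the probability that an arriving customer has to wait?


P(wait) = rho = lambda/mu = 24/36 = 0.6667

0.6667


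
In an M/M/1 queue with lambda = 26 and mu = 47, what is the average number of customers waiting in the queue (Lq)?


rho = 26/47; Lq = rho^2/(1-rho) = 0.68

0.68


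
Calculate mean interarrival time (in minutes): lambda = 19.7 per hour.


Mean interarrival time = 60/lambda = 60/19.7 = 3.05 minutes

3.05 minutes


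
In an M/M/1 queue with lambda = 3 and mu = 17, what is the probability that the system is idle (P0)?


P0 = 1 - rho = 1 - 3/17 = 0.8235

0.8235


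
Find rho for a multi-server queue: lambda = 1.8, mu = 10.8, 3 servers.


rho = lambda / (c * mu) = 1.8 / (3 * 10.8) = 0.0556

0.0556


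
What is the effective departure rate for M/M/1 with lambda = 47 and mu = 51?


For a stable queue (lambda < mu), throughput = lambda = 47 per hour

47 per hour


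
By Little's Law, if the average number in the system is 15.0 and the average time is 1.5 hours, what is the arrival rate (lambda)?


lambda = L / W = 15.0 / 1.5 = 10.0 per hour

10.0 per hour


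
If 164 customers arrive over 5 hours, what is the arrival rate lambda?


lambda = total arrivals / time = 164 / 5 = 32.8 per hour

32.8 per hour


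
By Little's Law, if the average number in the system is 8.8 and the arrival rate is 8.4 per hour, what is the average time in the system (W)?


W = L / lambda = 8.8 / 8.4 = 1.0476 hours

1.0476 hours


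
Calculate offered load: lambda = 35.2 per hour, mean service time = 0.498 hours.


Offered load a = lambda * E[S] = 35.2 * 0.498 = 17.53 Erlangs

17.53 Erlangs


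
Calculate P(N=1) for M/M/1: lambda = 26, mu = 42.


rho = 26/42; P(n) = (1-rho)*rho^n = (1-26/42)*(26/42)^1 = 0.2358

0.2358


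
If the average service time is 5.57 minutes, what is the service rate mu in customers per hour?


mu = 60 / avg_service_time = 60 / 5.57 = 10.77 per hour

10.77 per hour
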